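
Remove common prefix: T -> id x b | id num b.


Common prefix: 'id'
Factored: T -> id T', T' -> x b | num b


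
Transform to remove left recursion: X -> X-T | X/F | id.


Left-recursive alternatives: X-T, X/F; non-recursive: id
Introduce X': X -> idX', X' -> -TX' | /FX' | ε


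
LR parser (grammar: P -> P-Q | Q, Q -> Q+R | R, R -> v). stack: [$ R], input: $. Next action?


'R' (not preceded by Q+) is the handle for Q -> R
Action: reduce (Q -> R)


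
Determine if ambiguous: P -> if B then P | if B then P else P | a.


dangling else: 'if B then if B then a else a' parses two ways
Ambiguous


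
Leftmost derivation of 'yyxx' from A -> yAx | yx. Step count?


Derivation: A => yAx => yyxx
Steps: 2


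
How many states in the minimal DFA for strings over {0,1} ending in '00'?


Track the longest suffix of input matching a prefix of '00': 3 classes (prefixes of length 0..2)
Minimal DFA: 3 states


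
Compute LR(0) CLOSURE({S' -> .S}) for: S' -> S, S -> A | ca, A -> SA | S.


Start: S' -> .S
For each item with dot before a nonterminal B, add B -> .γ for every B-production
Closure: [S' -> .S, S -> .A, S -> .ca, A -> .SA, A -> .S]


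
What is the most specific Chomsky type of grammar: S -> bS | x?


Right-linear: every RHS is a terminal or a terminal followed by one nonterminal
Classification: Type 3 (Regular)


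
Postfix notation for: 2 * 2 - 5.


Left to right (same or higher precedence on left)
Postfix: 2 2 * 5 -


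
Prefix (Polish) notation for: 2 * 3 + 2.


left-to-right (same/higher precedence on left): tree is (+ (* 2 3) 2)
Prefix: + * 2 3 2


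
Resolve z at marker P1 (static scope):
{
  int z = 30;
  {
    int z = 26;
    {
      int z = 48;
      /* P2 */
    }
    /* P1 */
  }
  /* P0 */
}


z declared in the same block as P1
z = 26


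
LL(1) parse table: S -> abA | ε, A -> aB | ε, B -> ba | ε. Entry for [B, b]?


For [B, b]: 'b' ∈ FIRST(ba)
Entry: B -> ba


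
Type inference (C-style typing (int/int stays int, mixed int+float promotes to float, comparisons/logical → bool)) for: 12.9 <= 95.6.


Operand types: float <= float
Rule: comparison yields bool
Result type: bool


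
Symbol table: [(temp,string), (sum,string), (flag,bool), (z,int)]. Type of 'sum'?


Lookup 'sum' → type string


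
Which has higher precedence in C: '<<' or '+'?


'+' is additive (level 9); '<<' is shift (level 8)
Higher level binds tighter
'+' has higher precedence than '<<'


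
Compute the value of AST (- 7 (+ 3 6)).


Evaluate inner: (+ 3 6) = 9
Evaluate root: (- 7 9) = -2
Result: -2


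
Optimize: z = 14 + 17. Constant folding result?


14 + 17 = 31 at compile time
Optimized: z = 31


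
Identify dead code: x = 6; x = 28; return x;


first assignment to x is overwritten before any read
Dead: 'x = 6'


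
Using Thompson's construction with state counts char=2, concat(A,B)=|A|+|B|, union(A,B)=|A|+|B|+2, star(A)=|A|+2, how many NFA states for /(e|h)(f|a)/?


Syntax tree has 4 char leaf(s), 2 union(s), 0 star(s)
chars contribute 4×2 = 8; each union adds +2; each star adds +2
Total: 8 + 4 + 0 = 12 states


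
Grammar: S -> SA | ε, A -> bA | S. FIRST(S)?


Per alternative of S: FIRST(SA) = {b, ε}; FIRST(ε) = {ε}
FIRST(S) = {b, ε}


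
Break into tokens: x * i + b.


Scan left to right, longest-match per lexeme
Tokens: ID(x), OP(*), ID(i), OP(+), ID(b)


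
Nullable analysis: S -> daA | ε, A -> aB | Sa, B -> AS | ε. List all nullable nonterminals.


A nonterminal is nullable iff some alternative derives ε (directly, or every symbol in it is nullable)
Nullable: {B, S}


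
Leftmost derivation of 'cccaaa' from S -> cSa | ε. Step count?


Derivation: S => cSa => ccSaa => cccSaaa => cccaaa
Steps: 4


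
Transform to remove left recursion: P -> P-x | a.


Left-recursive alternatives: P-x; non-recursive: a
Introduce P': P -> aP', P' -> -xP' | ε


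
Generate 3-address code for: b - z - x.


Break into single-operator statements:
t1 = b - z
t2 = t1 - x


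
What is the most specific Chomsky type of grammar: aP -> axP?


LHS has context (more than one symbol) and |LHS| ≤ |RHS|
Classification: Type 1 (Context-Sensitive)


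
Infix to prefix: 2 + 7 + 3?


left-to-right (same/higher precedence on left): tree is (+ (+ 2 7) 3)
Prefix: + + 2 7 3


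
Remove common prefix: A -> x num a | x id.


Common prefix: 'x'
Factored: A -> x A', A' -> num a | id


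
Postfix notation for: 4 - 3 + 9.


Left to right (same or higher precedence on left)
Postfix: 4 3 - 9 +


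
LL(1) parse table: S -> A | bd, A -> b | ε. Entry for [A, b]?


For [A, b]: 'b' ∈ FIRST(b)
Entry: A -> b


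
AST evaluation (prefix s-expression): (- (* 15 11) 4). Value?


Evaluate inner: (* 15 11) = 165
Evaluate root: (- 165 4) = 161
Result: 161


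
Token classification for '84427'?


Pattern: digits only
Type: INTEGER_LITERAL


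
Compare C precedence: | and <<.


'<<' is shift (level 8); '|' is bitwise OR (level 3)
Higher level binds tighter
'<<' has higher precedence than '|'


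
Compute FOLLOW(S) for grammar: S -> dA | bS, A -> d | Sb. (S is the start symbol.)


$ ∈ FOLLOW(S). For each A -> αBβ: add FIRST(β)\{ε} to FOLLOW(B); if β nullable, add FOLLOW(A).
FOLLOW(S) = {$, b}


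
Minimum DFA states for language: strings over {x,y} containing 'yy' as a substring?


KMP-style automaton: 2 progress states + 1 absorbing accept = 3
Minimal DFA: 3 states


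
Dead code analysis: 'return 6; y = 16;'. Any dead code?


statement follows a return and is unreachable
Dead: 'y = 16'


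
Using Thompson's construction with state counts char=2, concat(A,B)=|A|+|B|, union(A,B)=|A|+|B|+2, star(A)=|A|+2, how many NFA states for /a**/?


Syntax tree has 1 char leaf(s), 0 union(s), 2 star(s)
chars contribute 1×2 = 2; each union adds +2; each star adds +2
Total: 2 + 0 + 4 = 6 states


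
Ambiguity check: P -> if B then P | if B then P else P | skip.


dangling else: 'if B then if B then skip else skip' parses two ways
Ambiguous


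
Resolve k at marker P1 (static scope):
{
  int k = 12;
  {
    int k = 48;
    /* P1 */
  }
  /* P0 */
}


k declared in the same block as P1
k = 48


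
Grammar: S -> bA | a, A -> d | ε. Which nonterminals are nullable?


A nonterminal is nullable iff some alternative derives ε (directly, or every symbol in it is nullable)
Nullable: {A}


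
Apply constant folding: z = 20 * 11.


20 * 11 = 220 at compile time
Optimized: z = 220


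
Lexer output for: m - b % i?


Scan left to right, longest-match per lexeme
Tokens: ID(m), OP(-), ID(b), OP(%), ID(i)


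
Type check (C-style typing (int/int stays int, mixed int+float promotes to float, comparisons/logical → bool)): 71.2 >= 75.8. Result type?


Operand types: float >= float
Rule: comparison yields bool
Result type: bool


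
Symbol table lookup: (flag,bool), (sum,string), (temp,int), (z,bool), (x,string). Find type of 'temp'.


Lookup 'temp' → type int


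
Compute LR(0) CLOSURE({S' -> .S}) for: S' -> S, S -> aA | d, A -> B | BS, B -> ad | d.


Start: S' -> .S
For each item with dot before a nonterminal B, add B -> .γ for every B-production
Closure: [S' -> .S, S -> .aA, S -> .d]


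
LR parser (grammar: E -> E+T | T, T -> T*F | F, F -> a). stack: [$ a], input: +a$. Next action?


'a' on top is the handle for F -> a
Action: reduce (F -> a)


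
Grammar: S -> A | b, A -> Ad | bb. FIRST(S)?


Per alternative of S: FIRST(A) = {b}; FIRST(b) = {b}
FIRST(S) = {b}


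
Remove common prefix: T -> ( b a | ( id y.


Common prefix: '('
Factored: T -> ( T', T' -> b a | id y


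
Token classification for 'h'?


Pattern: letter/underscore followed by alphanumerics, not a keyword
Type: IDENTIFIER


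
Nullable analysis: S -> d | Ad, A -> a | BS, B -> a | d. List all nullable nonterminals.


A nonterminal is nullable iff some alternative derives ε (directly, or every symbol in it is nullable)
Nullable: {}


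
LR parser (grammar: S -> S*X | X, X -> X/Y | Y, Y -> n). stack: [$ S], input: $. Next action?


start symbol S on stack, input exhausted
Action: accept


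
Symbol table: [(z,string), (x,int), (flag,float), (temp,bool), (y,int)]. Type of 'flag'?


Lookup 'flag' → type float


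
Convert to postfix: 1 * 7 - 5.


Left to right (same or higher precedence on left)
Postfix: 1 7 * 5 -


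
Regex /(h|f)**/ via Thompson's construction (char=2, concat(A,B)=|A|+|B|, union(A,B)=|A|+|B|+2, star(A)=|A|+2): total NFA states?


Syntax tree has 2 char leaf(s), 1 union(s), 2 star(s)
chars contribute 2×2 = 4; each union adds +2; each star adds +2
Total: 4 + 2 + 4 = 10 states


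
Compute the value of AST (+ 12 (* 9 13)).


Evaluate inner: (* 9 13) = 117
Evaluate root: (+ 12 117) = 129
Result: 129


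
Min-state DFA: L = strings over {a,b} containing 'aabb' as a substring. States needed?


KMP-style automaton: 4 progress states + 1 absorbing accept = 5
Minimal DFA: 5 states


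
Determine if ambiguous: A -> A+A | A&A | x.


'x+x&x' has two parse trees (no precedence encoded between + and &)
Ambiguous


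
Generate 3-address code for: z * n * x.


Break into single-operator statements:
t1 = z * n
t2 = t1 * x


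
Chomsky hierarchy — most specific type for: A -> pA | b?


Right-linear: every RHS is a terminal or a terminal followed by one nonterminal
Classification: Type 3 (Regular)


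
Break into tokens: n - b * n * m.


Scan left to right, longest-match per lexeme
Tokens: ID(n), OP(-), ID(b), OP(*), ID(n), OP(*), ID(m)


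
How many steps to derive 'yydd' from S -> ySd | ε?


Derivation: S => ySd => yySdd => yydd
Steps: 3


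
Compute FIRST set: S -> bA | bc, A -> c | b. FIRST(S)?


Per alternative of S: FIRST(bA) = {b}; FIRST(bc) = {b}
FIRST(S) = {b}


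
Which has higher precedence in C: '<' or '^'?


'<' is relational (level 7); '^' is bitwise XOR (level 4)
Higher level binds tighter
'<' has higher precedence than '^'


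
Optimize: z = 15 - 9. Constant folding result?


15 - 9 = 6 at compile time
Optimized: z = 6


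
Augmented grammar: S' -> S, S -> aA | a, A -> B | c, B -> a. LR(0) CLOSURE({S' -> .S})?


Start: S' -> .S
For each item with dot before a nonterminal B, add B -> .γ for every B-production
Closure: [S' -> .S, S -> .aA, S -> .a]


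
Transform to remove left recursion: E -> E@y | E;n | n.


Left-recursive alternatives: E@y, E;n; non-recursive: n
Introduce E': E -> nE', E' -> @yE' | ;nE' | ε


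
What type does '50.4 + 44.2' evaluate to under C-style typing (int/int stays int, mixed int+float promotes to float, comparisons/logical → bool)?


Operand types: float + float
Rule: mixed int/float promotes to float; int/int stays int
Result type: float


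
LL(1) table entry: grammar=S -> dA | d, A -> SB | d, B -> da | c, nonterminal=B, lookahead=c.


For [B, c]: 'c' ∈ FIRST(c)
Entry: B -> c


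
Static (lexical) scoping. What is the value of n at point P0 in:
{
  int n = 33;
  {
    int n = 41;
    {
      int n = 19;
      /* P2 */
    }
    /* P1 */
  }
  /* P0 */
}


n declared in the same block as P0
n = 33


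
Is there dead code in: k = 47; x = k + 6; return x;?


k is read by x's definition; x is returned
No dead code


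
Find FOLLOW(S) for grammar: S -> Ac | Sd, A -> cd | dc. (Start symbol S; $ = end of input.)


$ ∈ FOLLOW(S). For each A -> αBβ: add FIRST(β)\{ε} to FOLLOW(B); if β nullable, add FOLLOW(A).
FOLLOW(S) = {$, d}


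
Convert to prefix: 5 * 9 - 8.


left-to-right (same/higher precedence on left): tree is (- (* 5 9) 8)
Prefix: - * 5 9 8


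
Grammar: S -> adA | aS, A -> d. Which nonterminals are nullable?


A nonterminal is nullable iff some alternative derives ε (directly, or every symbol in it is nullable)
Nullable: {}


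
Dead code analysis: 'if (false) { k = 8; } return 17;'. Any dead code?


condition is constant false, so the whole block is unreachable
Dead: 'if (false) { k = 8; }'


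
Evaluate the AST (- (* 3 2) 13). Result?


Evaluate inner: (* 3 2) = 6
Evaluate root: (- 6 13) = -7
Result: -7


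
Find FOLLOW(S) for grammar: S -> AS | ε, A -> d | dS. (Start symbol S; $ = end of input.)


$ ∈ FOLLOW(S). For each A -> αBβ: add FIRST(β)\{ε} to FOLLOW(B); if β nullable, add FOLLOW(A).
FOLLOW(S) = {$, d}


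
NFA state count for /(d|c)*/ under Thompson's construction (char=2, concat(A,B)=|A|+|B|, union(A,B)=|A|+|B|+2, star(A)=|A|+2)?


Syntax tree has 2 char leaf(s), 1 union(s), 1 star(s)
chars contribute 2×2 = 4; each union adds +2; each star adds +2
Total: 4 + 2 + 2 = 8 states


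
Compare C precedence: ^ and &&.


'^' is bitwise XOR (level 4); '&&' is logical AND (level 2)
Higher level binds tighter
'^' has higher precedence than '&&'


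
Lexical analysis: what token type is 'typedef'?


Pattern: reserved word
Type: KEYWORD


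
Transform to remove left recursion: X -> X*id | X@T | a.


Left-recursive alternatives: X*id, X@T; non-recursive: a
Introduce X': X -> aX', X' -> *idX' | @TX' | ε


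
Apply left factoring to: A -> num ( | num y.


Common prefix: 'num'
Factored: A -> num A', A' -> ( | y


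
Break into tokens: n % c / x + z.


Scan left to right, longest-match per lexeme
Tokens: ID(n), OP(%), ID(c), OP(/), ID(x), OP(+), ID(z)


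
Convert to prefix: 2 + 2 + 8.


left-to-right (same/higher precedence on left): tree is (+ (+ 2 2) 8)
Prefix: + + 2 2 8


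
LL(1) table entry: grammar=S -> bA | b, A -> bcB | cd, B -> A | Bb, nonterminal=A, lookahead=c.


For [A, c]: 'c' ∈ FIRST(cd)
Entry: A -> cd


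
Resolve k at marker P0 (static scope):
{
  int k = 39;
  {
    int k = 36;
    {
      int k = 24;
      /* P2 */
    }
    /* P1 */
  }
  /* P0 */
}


k declared in the same block as P0
k = 39


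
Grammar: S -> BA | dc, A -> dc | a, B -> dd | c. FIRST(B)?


Per alternative of B: FIRST(dd) = {d}; FIRST(c) = {c}
FIRST(B) = {c, d}


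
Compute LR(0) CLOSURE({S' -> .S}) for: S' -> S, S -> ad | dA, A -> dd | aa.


Start: S' -> .S
For each item with dot before a nonterminal B, add B -> .γ for every B-production
Closure: [S' -> .S, S -> .ad, S -> .dA]


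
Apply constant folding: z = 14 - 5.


14 - 5 = 9 at compile time
Optimized: z = 9


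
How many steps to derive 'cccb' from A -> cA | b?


Derivation: A => cA => ccA => cccA => cccb
Steps: 4


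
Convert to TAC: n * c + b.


Break into single-operator statements:
t1 = n * c
t2 = t1 + b


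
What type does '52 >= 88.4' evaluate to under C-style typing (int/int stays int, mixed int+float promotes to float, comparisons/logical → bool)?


Operand types: int >= float
Rule: comparison yields bool
Result type: bool


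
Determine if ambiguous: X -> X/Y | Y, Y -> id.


precedence layered via separate nonterminal Y: deterministic
Unambiguous


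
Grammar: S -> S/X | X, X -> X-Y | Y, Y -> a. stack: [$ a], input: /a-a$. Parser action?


'a' on top is the handle for Y -> a
Action: reduce (Y -> a)


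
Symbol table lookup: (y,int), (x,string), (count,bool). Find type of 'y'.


Lookup 'y' → type int


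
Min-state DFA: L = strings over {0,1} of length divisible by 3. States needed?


Track length mod 3: states 0..2, accept at 0
Minimal DFA: 3 states


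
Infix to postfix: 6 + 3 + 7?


Left to right (same or higher precedence on left)
Postfix: 6 3 + 7 +


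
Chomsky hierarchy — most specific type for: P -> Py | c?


Left-linear: every RHS is a terminal or one nonterminal followed by a terminal
Classification: Type 3 (Regular)


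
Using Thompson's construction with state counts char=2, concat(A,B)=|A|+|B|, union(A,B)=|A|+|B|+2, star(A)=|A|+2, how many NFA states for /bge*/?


Syntax tree has 3 char leaf(s), 0 union(s), 1 star(s)
chars contribute 3×2 = 6; each union adds +2; each star adds +2
Total: 6 + 0 + 2 = 8 states


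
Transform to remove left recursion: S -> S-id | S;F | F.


Left-recursive alternatives: S-id, S;F; non-recursive: F
Introduce S': S -> FS', S' -> -idS' | ;FS' | ε


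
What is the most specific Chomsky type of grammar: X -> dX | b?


Right-linear: every RHS is a terminal or a terminal followed by one nonterminal
Classification: Type 3 (Regular)


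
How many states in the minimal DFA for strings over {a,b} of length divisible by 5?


Track length mod 5: states 0..4, accept at 0
Minimal DFA: 5 states


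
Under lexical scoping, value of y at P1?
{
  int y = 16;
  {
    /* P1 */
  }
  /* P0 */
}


P1's block does not declare y; resolves to the enclosing declaration at depth 0
y = 16


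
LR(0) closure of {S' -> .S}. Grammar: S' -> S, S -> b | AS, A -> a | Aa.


Start: S' -> .S
For each item with dot before a nonterminal B, add B -> .γ for every B-production
Closure: [S' -> .S, S -> .b, S -> .AS, A -> .a, A -> .Aa]


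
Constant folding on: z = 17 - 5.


17 - 5 = 12 at compile time
Optimized: z = 12


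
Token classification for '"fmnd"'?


Pattern: double-quoted sequence
Type: STRING_LITERAL


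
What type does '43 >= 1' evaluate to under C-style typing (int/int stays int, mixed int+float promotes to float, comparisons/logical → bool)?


Operand types: int >= int
Rule: comparison yields bool
Result type: bool


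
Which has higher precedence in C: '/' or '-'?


'/' is multiplicative (level 10); '-' is additive (level 9)
Higher level binds tighter
'/' has higher precedence than '-'


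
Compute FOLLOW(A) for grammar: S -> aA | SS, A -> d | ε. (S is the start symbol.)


$ ∈ FOLLOW(S). For each A -> αBβ: add FIRST(β)\{ε} to FOLLOW(B); if β nullable, add FOLLOW(A).
FOLLOW(A) = {$, a}


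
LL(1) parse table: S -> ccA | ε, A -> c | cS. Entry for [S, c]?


For [S, c]: 'c' ∈ FIRST(ccA)
Entry: S -> ccA


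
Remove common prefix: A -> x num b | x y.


Common prefix: 'x'
Factored: A -> x A', A' -> num b | y


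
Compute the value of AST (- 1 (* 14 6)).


Evaluate inner: (* 14 6) = 84
Evaluate root: (- 1 84) = -83
Result: -83


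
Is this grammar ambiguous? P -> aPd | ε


balanced a^n…d^n: each string has a unique parse
Unambiguous


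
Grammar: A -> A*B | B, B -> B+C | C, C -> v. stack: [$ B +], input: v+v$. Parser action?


no handle; shift 'v'
Action: shift


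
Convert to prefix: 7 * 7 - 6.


left-to-right (same/higher precedence on left): tree is (- (* 7 7) 6)
Prefix: - * 7 7 6


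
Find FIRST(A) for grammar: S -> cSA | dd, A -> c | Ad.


Per alternative of A: FIRST(c) = {c}; FIRST(Ad) = {c}
FIRST(A) = {c}


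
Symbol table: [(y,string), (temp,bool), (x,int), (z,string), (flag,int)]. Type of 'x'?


Lookup 'x' → type int


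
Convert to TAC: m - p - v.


Break into single-operator statements:
t1 = m - p
t2 = t1 - v


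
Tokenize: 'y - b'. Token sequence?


Scan left to right, longest-match per lexeme
Tokens: ID(y), OP(-), ID(b)


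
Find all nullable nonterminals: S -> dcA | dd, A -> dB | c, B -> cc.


A nonterminal is nullable iff some alternative derives ε (directly, or every symbol in it is nullable)
Nullable: {}


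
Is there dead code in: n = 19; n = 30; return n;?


first assignment to n is overwritten before any read
Dead: 'n = 19'


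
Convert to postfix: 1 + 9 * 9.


* has higher precedence, evaluate 9*9 first
Postfix: 1 9 9 * +


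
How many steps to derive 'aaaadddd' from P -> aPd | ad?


Derivation: P => aPd => aaPdd => aaaPddd => aaaadddd
Steps: 4


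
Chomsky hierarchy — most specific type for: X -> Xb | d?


Left-linear: every RHS is a terminal or one nonterminal followed by a terminal
Classification: Type 3 (Regular)


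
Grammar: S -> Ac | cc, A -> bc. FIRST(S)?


Per alternative of S: FIRST(Ac) = {b}; FIRST(cc) = {c}
FIRST(S) = {b, c}


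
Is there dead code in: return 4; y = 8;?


statement follows a return and is unreachable
Dead: 'y = 8'


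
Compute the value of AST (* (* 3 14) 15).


Evaluate inner: (* 3 14) = 42
Evaluate root: (* 42 15) = 630
Result: 630


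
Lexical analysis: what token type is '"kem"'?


Pattern: double-quoted sequence
Type: STRING_LITERAL


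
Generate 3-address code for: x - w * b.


Break into single-operator statements:
t1 = w * b
t2 = x - t1


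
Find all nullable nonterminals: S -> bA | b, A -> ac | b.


A nonterminal is nullable iff some alternative derives ε (directly, or every symbol in it is nullable)
Nullable: {}


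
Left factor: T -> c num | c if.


Common prefix: 'c'
Factored: T -> c T', T' -> num | if


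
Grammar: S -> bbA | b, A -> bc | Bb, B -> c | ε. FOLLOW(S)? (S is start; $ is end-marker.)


$ ∈ FOLLOW(S). For each A -> αBβ: add FIRST(β)\{ε} to FOLLOW(B); if β nullable, add FOLLOW(A).
FOLLOW(S) = {$}


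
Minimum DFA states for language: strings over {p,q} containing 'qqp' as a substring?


KMP-style automaton: 3 progress states + 1 absorbing accept = 4
Minimal DFA: 4 states


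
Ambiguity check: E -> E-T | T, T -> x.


precedence layered via separate nonterminal T: deterministic
Unambiguous


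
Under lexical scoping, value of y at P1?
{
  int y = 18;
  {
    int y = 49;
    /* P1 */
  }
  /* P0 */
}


y declared in the same block as P1
y = 49


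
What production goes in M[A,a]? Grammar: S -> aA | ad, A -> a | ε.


For [A, a]: 'a' ∈ FIRST(a)
Entry: A -> a


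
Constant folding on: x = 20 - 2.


20 - 2 = 18 at compile time
Optimized: x = 18


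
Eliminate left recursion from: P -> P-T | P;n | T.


Left-recursive alternatives: P-T, P;n; non-recursive: T
Introduce P': P -> TP', P' -> -TP' | ;nP' | ε


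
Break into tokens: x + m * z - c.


Scan left to right, longest-match per lexeme
Tokens: ID(x), OP(+), ID(m), OP(*), ID(z), OP(-), ID(c)


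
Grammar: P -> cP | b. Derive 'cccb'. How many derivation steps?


Derivation: P => cP => ccP => cccP => cccb
Steps: 4


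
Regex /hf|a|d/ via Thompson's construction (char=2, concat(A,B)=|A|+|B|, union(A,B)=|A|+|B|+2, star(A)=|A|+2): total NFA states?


Syntax tree has 4 char leaf(s), 2 union(s), 0 star(s)
chars contribute 4×2 = 8; each union adds +2; each star adds +2
Total: 8 + 4 + 0 = 12 states


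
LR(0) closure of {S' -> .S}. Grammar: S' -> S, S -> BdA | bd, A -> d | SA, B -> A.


Start: S' -> .S
For each item with dot before a nonterminal B, add B -> .γ for every B-production
Closure: [S' -> .S, S -> .BdA, S -> .bd, B -> .A, A -> .d, A -> .SA]


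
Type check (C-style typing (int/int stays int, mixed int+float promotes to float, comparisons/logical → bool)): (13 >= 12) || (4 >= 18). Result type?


Operand types: bool || bool
Rule: logical operators take bool operands and yield bool
Result type: bool


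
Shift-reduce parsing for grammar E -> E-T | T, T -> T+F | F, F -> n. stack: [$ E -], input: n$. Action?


no handle ('E-' is not any RHS); shift 'n'
Action: shift


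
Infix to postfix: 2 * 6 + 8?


Left to right (same or higher precedence on left)
Postfix: 2 6 * 8 +


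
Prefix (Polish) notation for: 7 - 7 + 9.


left-to-right (same/higher precedence on left): tree is (+ (- 7 7) 9)
Prefix: + - 7 7 9


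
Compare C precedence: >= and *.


'*' is multiplicative (level 10); '>=' is relational (level 7)
Higher level binds tighter
'*' has higher precedence than '>='


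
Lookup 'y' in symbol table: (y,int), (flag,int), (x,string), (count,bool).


Lookup 'y' → type int


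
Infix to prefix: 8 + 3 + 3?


left-to-right (same/higher precedence on left): tree is (+ (+ 8 3) 3)
Prefix: + + 8 3 3


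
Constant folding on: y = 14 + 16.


14 + 16 = 30 at compile time
Optimized: y = 30


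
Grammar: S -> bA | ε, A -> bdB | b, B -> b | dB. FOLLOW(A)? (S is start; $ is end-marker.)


$ ∈ FOLLOW(S). For each A -> αBβ: add FIRST(β)\{ε} to FOLLOW(B); if β nullable, add FOLLOW(A).
FOLLOW(A) = {$}


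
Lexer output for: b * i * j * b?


Scan left to right, longest-match per lexeme
Tokens: ID(b), OP(*), ID(i), OP(*), ID(j), OP(*), ID(b)


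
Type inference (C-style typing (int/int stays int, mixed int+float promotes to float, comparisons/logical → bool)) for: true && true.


Operand types: bool && bool
Rule: logical operators take bool operands and yield bool
Result type: bool


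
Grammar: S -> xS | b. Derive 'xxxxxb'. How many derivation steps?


Derivation: S => xS => xxS => xxxS => xxxxS => xxxxxS => xxxxxb
Steps: 6


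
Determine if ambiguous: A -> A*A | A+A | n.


'n*n+n' has two parse trees (no precedence encoded between * and +)
Ambiguous


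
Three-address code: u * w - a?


Break into single-operator statements:
t1 = u * w
t2 = t1 - a


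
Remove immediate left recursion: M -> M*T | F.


Left-recursive alternatives: M*T; non-recursive: F
Introduce M': M -> FM', M' -> *TM' | ε


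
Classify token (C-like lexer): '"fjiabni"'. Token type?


Pattern: double-quoted sequence
Type: STRING_LITERAL


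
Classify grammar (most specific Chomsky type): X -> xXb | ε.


Single nonterminal LHS, but x^n b^n is not regular
Classification: Type 2 (Context-Free)


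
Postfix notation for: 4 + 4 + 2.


Left to right (same or higher precedence on left)
Postfix: 4 4 + 2 +


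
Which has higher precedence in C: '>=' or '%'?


'%' is multiplicative (level 10); '>=' is relational (level 7)
Higher level binds tighter
'%' has higher precedence than '>='


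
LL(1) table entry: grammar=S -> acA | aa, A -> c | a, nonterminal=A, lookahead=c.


For [A, c]: 'c' ∈ FIRST(c)
Entry: A -> c


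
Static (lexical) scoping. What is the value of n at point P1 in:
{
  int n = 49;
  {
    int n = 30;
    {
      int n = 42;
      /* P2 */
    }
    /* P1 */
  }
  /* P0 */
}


n declared in the same block as P1
n = 30


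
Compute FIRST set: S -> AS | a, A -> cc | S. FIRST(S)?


Per alternative of S: FIRST(AS) = {a, c}; FIRST(a) = {a}
FIRST(S) = {a, c}


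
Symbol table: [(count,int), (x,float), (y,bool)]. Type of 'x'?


Lookup 'x' → type float


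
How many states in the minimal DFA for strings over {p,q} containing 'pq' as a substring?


KMP-style automaton: 2 progress states + 1 absorbing accept = 3
Minimal DFA: 3 states


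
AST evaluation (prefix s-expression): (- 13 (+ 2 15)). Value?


Evaluate inner: (+ 2 15) = 17
Evaluate root: (- 13 17) = -4
Result: -4


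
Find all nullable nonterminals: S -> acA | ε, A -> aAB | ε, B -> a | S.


A nonterminal is nullable iff some alternative derives ε (directly, or every symbol in it is nullable)
Nullable: {A, B, S}


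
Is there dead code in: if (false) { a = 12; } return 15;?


condition is constant false, so the whole block is unreachable
Dead: 'if (false) { a = 12; }'


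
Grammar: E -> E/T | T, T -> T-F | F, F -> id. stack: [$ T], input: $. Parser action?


lookahead ∉ {-} so T won't extend; reduce E -> T
Action: reduce (E -> T)


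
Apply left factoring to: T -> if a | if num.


Common prefix: 'if'
Factored: T -> if T', T' -> a | num


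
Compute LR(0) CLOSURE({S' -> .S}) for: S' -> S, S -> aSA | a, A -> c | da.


Start: S' -> .S
For each item with dot before a nonterminal B, add B -> .γ for every B-production
Closure: [S' -> .S, S -> .aSA, S -> .a]


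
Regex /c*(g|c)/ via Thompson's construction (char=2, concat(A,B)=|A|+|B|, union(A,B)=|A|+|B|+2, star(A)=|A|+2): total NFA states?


Syntax tree has 3 char leaf(s), 1 union(s), 1 star(s)
chars contribute 3×2 = 6; each union adds +2; each star adds +2
Total: 6 + 2 + 2 = 10 states


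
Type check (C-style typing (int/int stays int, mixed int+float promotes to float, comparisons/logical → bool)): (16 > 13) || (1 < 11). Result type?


Operand types: bool || bool
Rule: logical operators take bool operands and yield bool
Result type: bool


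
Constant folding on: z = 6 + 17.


6 + 17 = 23 at compile time
Optimized: z = 23


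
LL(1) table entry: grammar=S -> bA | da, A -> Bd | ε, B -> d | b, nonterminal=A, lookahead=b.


For [A, b]: 'b' ∈ FIRST(Bd)
Entry: A -> Bd


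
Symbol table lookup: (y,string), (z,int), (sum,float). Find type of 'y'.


Lookup 'y' → type string


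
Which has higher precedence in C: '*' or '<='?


'*' is multiplicative (level 10); '<=' is relational (level 7)
Higher level binds tighter
'*' has higher precedence than '<='


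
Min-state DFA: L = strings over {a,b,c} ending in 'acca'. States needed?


Track the longest suffix of input matching a prefix of 'acca': 5 classes (prefixes of length 0..4)
Minimal DFA: 5 states


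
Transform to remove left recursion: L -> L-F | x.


Left-recursive alternatives: L-F; non-recursive: x
Introduce L': L -> xL', L' -> -FL' | ε


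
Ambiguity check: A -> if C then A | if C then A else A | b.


dangling else: 'if C then if C then b else b' parses two ways
Ambiguous


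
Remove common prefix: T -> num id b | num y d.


Common prefix: 'num'
Factored: T -> num T', T' -> id b | y d


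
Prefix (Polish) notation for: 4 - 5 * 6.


'*' binds tighter: tree is (- 4 (* 5 6))
Prefix: - 4 * 5 6


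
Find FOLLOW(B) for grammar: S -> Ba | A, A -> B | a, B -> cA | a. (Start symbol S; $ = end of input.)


$ ∈ FOLLOW(S). For each A -> αBβ: add FIRST(β)\{ε} to FOLLOW(B); if β nullable, add FOLLOW(A).
FOLLOW(B) = {$, a}


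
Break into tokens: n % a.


Scan left to right, longest-match per lexeme
Tokens: ID(n), OP(%), ID(a)


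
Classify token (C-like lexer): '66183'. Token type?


Pattern: digits only
Type: INTEGER_LITERAL


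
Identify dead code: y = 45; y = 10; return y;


first assignment to y is overwritten before any read
Dead: 'y = 45'


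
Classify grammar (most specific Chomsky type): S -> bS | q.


Right-linear: every RHS is a terminal or a terminal followed by one nonterminal
Classification: Type 3 (Regular)


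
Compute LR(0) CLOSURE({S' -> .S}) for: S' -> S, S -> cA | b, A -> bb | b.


Start: S' -> .S
For each item with dot before a nonterminal B, add B -> .γ for every B-production
Closure: [S' -> .S, S -> .cA, S -> .b]


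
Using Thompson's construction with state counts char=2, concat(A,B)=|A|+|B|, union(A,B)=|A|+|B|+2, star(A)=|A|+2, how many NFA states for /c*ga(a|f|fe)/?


Syntax tree has 7 char leaf(s), 2 union(s), 1 star(s)
chars contribute 7×2 = 14; each union adds +2; each star adds +2
Total: 14 + 4 + 2 = 20 states


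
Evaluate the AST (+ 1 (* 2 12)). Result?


Evaluate inner: (* 2 12) = 24
Evaluate root: (+ 1 24) = 25
Result: 25


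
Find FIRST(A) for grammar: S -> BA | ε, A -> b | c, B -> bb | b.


Per alternative of A: FIRST(b) = {b}; FIRST(c) = {c}
FIRST(A) = {b, c}


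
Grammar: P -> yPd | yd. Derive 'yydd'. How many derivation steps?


Derivation: P => yPd => yydd
Steps: 2


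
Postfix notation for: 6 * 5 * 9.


Left to right (same or higher precedence on left)
Postfix: 6 5 * 9 *


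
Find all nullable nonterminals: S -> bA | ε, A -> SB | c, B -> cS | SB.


A nonterminal is nullable iff some alternative derives ε (directly, or every symbol in it is nullable)
Nullable: {S}


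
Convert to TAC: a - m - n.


Break into single-operator statements:
t1 = a - m
t2 = t1 - n


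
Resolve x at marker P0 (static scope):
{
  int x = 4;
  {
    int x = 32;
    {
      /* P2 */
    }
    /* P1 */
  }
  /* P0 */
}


x declared in the same block as P0
x = 4


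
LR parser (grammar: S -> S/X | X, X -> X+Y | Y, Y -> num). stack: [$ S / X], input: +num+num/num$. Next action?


'+' can extend X; shift to build X -> X+Y
Action: shift


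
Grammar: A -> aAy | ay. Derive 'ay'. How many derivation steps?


Derivation: A => ay
Steps: 1


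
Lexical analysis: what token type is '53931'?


Pattern: digits only
Type: INTEGER_LITERAL


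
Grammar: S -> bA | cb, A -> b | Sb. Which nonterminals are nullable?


A nonterminal is nullable iff some alternative derives ε (directly, or every symbol in it is nullable)
Nullable: {}


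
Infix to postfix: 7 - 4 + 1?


Left to right (same or higher precedence on left)
Postfix: 7 4 - 1 +


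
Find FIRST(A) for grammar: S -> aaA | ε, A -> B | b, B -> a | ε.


Per alternative of A: FIRST(B) = {a, ε}; FIRST(b) = {b}
FIRST(A) = {a, b, ε}


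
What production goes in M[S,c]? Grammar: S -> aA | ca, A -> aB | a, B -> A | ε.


For [S, c]: 'c' ∈ FIRST(ca)
Entry: S -> ca


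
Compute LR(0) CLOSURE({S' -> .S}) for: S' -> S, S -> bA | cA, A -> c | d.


Start: S' -> .S
For each item with dot before a nonterminal B, add B -> .γ for every B-production
Closure: [S' -> .S, S -> .bA, S -> .cA]


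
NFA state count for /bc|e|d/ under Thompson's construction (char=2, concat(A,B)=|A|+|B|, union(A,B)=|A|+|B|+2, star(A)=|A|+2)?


Syntax tree has 4 char leaf(s), 2 union(s), 0 star(s)
chars contribute 4×2 = 8; each union adds +2; each star adds +2
Total: 8 + 4 + 0 = 12 states


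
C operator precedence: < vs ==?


'<' is relational (level 7); '==' is equality (level 6)
Higher level binds tighter
'<' has higher precedence than '=='


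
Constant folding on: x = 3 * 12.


3 * 12 = 36 at compile time
Optimized: x = 36


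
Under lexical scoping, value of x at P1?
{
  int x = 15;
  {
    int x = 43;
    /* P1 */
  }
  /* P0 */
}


x declared in the same block as P1
x = 43


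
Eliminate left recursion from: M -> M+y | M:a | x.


Left-recursive alternatives: M+y, M:a; non-recursive: x
Introduce M': M -> xM', M' -> +yM' | :aM' | ε


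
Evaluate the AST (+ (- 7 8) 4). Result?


Evaluate inner: (- 7 8) = -1
Evaluate root: (+ -1 4) = 3
Result: 3


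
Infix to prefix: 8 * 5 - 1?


left-to-right (same/higher precedence on left): tree is (- (* 8 5) 1)
Prefix: - * 8 5 1


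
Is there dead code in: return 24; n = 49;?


statement follows a return and is unreachable
Dead: 'n = 49'


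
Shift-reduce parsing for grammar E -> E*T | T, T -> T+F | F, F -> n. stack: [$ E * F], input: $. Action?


'F' (not preceded by T+) is the handle for T -> F
Action: reduce (T -> F)


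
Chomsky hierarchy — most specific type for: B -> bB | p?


Right-linear: every RHS is a terminal or a terminal followed by one nonterminal
Classification: Type 3 (Regular)


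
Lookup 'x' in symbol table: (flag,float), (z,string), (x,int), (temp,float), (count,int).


Lookup 'x' → type int


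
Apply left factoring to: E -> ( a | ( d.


Common prefix: '('
Factored: E -> ( E', E' -> a | d


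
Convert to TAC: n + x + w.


Break into single-operator statements:
t1 = n + x
t2 = t1 + w


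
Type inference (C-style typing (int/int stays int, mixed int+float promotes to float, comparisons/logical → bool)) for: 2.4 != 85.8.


Operand types: float != float
Rule: comparison yields bool
Result type: bool


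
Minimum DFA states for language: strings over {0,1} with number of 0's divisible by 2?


Track (count of 0) mod 2: states 0..1, accept at 0
Minimal DFA: 2 states


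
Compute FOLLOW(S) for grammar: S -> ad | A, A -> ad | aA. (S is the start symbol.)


$ ∈ FOLLOW(S). For each A -> αBβ: add FIRST(β)\{ε} to FOLLOW(B); if β nullable, add FOLLOW(A).
FOLLOW(S) = {$}


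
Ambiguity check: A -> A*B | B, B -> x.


precedence layered via separate nonterminal B: deterministic
Unambiguous


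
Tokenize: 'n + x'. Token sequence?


Scan left to right, longest-match per lexeme
Tokens: ID(n), OP(+), ID(x)


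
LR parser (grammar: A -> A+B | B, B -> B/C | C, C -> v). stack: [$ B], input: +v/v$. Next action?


lookahead ∉ {/} so B won't extend; reduce A -> B
Action: reduce (A -> B)


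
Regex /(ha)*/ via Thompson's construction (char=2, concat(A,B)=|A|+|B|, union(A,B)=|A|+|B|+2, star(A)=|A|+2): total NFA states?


Syntax tree has 2 char leaf(s), 0 union(s), 1 star(s)
chars contribute 2×2 = 4; each union adds +2; each star adds +2
Total: 4 + 0 + 2 = 6 states


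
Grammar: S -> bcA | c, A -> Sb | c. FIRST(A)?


Per alternative of A: FIRST(Sb) = {b, c}; FIRST(c) = {c}
FIRST(A) = {b, c}


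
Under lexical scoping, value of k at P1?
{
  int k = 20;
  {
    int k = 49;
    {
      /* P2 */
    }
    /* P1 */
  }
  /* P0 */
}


k declared in the same block as P1
k = 49


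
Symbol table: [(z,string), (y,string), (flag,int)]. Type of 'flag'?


Lookup 'flag' → type int


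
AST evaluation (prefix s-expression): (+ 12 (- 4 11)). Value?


Evaluate inner: (- 4 11) = -7
Evaluate root: (+ 12 -7) = 5
Result: 5


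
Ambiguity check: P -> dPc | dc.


balanced d^n…c^n: each string has a unique parse
Unambiguous


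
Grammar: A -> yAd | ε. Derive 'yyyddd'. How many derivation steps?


Derivation: A => yAd => yyAdd => yyyAddd => yyyddd
Steps: 4


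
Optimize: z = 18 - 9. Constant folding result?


18 - 9 = 9 at compile time
Optimized: z = 9


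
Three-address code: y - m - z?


Break into single-operator statements:
t1 = y - m
t2 = t1 - z


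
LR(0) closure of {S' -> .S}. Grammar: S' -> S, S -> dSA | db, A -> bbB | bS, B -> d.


Start: S' -> .S
For each item with dot before a nonterminal B, add B -> .γ for every B-production
Closure: [S' -> .S, S -> .dSA, S -> .db]


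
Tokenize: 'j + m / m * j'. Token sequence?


Scan left to right, longest-match per lexeme
Tokens: ID(j), OP(+), ID(m), OP(/), ID(m), OP(*), ID(j)


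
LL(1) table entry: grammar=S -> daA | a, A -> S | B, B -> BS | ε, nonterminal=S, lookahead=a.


For [S, a]: 'a' ∈ FIRST(a)
Entry: S -> a


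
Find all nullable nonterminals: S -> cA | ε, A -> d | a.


A nonterminal is nullable iff some alternative derives ε (directly, or every symbol in it is nullable)
Nullable: {S}


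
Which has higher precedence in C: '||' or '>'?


'>' is relational (level 7); '||' is logical OR (level 1)
Higher level binds tighter
'>' has higher precedence than '||'


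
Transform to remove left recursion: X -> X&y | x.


Left-recursive alternatives: X&y; non-recursive: x
Introduce X': X -> xX', X' -> &yX' | ε


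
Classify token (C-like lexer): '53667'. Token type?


Pattern: digits only
Type: INTEGER_LITERAL


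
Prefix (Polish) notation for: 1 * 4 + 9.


left-to-right (same/higher precedence on left): tree is (+ (* 1 4) 9)
Prefix: + * 1 4 9


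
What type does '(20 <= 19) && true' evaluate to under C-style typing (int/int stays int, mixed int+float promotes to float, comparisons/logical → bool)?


Operand types: bool && bool
Rule: logical operators take bool operands and yield bool
Result type: bool


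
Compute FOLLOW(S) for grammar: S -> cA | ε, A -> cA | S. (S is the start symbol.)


$ ∈ FOLLOW(S). For each A -> αBβ: add FIRST(β)\{ε} to FOLLOW(B); if β nullable, add FOLLOW(A).
FOLLOW(S) = {$}


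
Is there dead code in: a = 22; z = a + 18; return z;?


a is read by z's definition; z is returned
No dead code


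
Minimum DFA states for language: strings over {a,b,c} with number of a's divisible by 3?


Track (count of a) mod 3: states 0..2, accept at 0
Minimal DFA: 3 states


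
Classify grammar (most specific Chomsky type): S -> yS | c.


Right-linear: every RHS is a terminal or a terminal followed by one nonterminal
Classification: Type 3 (Regular)
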